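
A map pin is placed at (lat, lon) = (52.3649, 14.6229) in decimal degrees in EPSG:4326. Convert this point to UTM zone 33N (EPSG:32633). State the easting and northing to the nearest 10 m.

Zone 33 central meridian λ₀ = 6×33 − 183 = 15°; Δλ = -0.3771°.
Transverse Mercator on WGS84 with k₀ = 0.9996 gives E = 474322.947 m, N = 5801691.608 m.

E 474320 m, N 5801690 m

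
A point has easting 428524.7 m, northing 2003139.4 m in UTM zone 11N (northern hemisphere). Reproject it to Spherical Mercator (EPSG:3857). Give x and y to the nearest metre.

x -13099588 m, y 2051119 m

Unproject from UTM 11N (λ₀ = -117°) → φ = 18.11590019°, λ = -117.67560035°.
Web Mercator (R = 6378137 m): x = -13099587.910 m, y = 2051118.927 m.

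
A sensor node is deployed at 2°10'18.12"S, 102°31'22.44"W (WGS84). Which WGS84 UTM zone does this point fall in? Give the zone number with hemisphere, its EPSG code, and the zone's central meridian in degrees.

Zone 13S (EPSG:32713), central meridian -105°

UTM zone = ⌊(λ + 180)/6⌋ + 1; -102.5229° ∈ [-108°, -102°) → zone 13.
Hemisphere: S (φ < 0).
Central meridian λ₀ = 6×13 − 183 = -105°.
EPSG code: 32713.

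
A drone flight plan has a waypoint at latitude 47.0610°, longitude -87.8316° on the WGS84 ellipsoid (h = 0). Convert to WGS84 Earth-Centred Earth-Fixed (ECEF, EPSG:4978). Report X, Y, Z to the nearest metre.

WGS84: a = 6378137 m, e² = 0.006694380; N(φ) = a/√(1−e²sin²φ) = 6389609.580 m.
X = (N+h)·cosφ·cosλ = 164692.711 m; Y = (N+h)·cosφ·sinλ = -4349608.775 m; Z = (N(1−e²)+h)·sinφ = 4646387.091 m.

X 164693 m, Y -4349609 m, Z 4646387 m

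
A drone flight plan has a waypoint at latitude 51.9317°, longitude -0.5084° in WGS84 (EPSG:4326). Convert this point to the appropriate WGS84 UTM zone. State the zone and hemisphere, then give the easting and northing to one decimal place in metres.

Longitude -0.5084° lies in the 6° band [-6°, 0°), giving zone 30; latitude is north of the equator, so 30N.
Zone 30 central meridian λ₀ = 6×30 − 183 = -3°; Δλ = +2.4916°.
Transverse Mercator on WGS84 with k₀ = 0.9996 gives E = 671296.991 m, N = 5756374.814 m.

Zone 30N: E 671297.0 m, N 5756374.8 m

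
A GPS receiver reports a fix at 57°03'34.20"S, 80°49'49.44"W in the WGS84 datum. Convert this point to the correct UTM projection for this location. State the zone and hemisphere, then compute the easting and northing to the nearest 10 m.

Longitude -80.8304° lies in the 6° band [-84°, -78°), giving zone 17; latitude is south of the equator, so 17S.
Zone 17 central meridian λ₀ = 6×17 − 183 = -81°; Δλ = +0.1696°.
Transverse Mercator on WGS84 with k₀ = 0.9996 gives E = 510286.386 m, N = 3675978.009 m.

Zone 17S: E 510290 m, N 3675980 m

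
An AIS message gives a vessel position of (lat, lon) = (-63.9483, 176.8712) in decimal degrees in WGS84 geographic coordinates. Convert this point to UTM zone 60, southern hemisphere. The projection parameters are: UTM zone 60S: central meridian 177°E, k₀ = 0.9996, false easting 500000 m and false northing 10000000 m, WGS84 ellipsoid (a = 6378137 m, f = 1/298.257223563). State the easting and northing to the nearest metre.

E 493688 m, N 2908741 m

Zone 60 central meridian λ₀ = 6×60 − 183 = 177°; Δλ = -0.1288°.
Transverse Mercator on WGS84 with k₀ = 0.9996 gives E = 493688.478 m, N = 2908740.517 m.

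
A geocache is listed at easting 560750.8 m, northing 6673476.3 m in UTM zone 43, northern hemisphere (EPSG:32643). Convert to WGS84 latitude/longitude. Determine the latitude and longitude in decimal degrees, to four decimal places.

lat 60.1936°, lon 76.0956°

Zone 43N: λ₀ = 75°, k₀ = 0.9996, false easting 500000 m.
Meridian distance M = (N − FN)/k₀ = 6676146.8 m.
Inverse transverse Mercator on WGS84 gives φ = 60.19359984°, λ = 76.09560077°.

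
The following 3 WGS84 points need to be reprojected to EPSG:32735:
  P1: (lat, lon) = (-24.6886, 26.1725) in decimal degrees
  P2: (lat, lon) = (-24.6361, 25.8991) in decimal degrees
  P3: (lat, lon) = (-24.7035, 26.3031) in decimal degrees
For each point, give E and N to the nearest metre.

UTM zone 35S: λ₀ = 27°, k₀ = 0.9996.
P1 (-24.6886°, 26.1725°) → (416286.077, 7269279.899) m.
P2 (-24.6361°, 25.8991°) → (388579.032, 7274899.146) m.
P3 (-24.7035°, 26.3031°) → (429507.060, 7267703.450) m.

P1: E 416286 m, N 7269280 m; P2: E 388579 m, N 7274899 m; P3: E 429507 m, N 7267703 m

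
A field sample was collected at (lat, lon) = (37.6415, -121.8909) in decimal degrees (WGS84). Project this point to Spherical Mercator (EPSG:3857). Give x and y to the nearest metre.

Web Mercator is spherical with R = a = 6378137 m.
x = R·λ = 6378137 × -2.127397533 = -13568832.920 m.
y = R·ln tan(π/4 + φ/2) = 6378137 × 0.710067037 = 4528904.843 m.

x -13568833 m, y 4528905 m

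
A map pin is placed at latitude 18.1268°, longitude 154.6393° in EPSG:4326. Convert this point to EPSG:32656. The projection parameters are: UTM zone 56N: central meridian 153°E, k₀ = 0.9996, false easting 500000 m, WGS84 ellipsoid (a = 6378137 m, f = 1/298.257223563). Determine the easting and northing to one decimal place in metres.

E 673435.4 m, N 2004986.4 m

Zone 56 central meridian λ₀ = 6×56 − 183 = 153°; Δλ = +1.6393°.
Transverse Mercator on WGS84 with k₀ = 0.9996 gives E = 673435.351 m, N = 2004986.364 m.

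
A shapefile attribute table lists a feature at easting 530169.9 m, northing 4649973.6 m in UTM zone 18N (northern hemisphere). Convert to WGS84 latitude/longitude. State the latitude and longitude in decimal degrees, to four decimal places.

lat 42.0012°, lon -74.6357°

Zone 18N: λ₀ = -75°, k₀ = 0.9996, false easting 500000 m.
Meridian distance M = (N − FN)/k₀ = 4651834.3 m.
Inverse transverse Mercator on WGS84 gives φ = 42.00119964°, λ = -74.63570017°.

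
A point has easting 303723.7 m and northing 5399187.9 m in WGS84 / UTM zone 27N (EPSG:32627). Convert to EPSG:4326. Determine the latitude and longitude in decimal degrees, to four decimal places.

Zone 27N: λ₀ = -21°, k₀ = 0.9996, false easting 500000 m.
Meridian distance M = (N − FN)/k₀ = 5401348.4 m.
Inverse transverse Mercator on WGS84 gives φ = 48.71480039°, λ = -23.66839970°.

lat 48.7148°, lon -23.6684°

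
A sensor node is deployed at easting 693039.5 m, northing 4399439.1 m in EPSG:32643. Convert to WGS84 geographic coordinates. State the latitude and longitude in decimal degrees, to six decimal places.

Zone 43N: λ₀ = 75°, k₀ = 0.9996, false easting 500000 m.
Meridian distance M = (N − FN)/k₀ = 4401199.6 m.
Inverse transverse Mercator on WGS84 gives φ = 39.72299969°, λ = 77.25230055°.

lat 39.723000°, lon 77.252301°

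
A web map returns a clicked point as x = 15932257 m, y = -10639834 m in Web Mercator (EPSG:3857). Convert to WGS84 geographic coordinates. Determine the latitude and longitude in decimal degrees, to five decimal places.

lat -68.63990°, lon 143.12190°

R = 6378137 m. λ = x/R = 143.12189974°.
φ = 2·arctan(exp(y/R)) − 90° = 2·arctan(0.18859) − 90° = -68.63989956°.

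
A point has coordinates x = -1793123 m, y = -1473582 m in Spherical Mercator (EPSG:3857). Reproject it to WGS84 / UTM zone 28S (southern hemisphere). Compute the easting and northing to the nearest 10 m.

E 379910 m, N 8549200 m

Web Mercator inverse (R = 6378137 m) → φ = -13.12119580°, λ = -16.10789797°.
UTM 28S forward: E = 379909.842 m, N = 8549198.030 m.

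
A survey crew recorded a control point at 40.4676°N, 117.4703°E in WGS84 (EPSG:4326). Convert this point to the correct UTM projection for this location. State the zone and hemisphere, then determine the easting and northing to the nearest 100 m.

Longitude 117.4703° lies in the 6° band [114°, 120°), giving zone 50; latitude is north of the equator, so 50N.
Zone 50 central meridian λ₀ = 6×50 − 183 = 117°; Δλ = +0.4703°.
Transverse Mercator on WGS84 with k₀ = 0.9996 gives E = 539869.570 m, N = 4479764.548 m.

Zone 50N: E 539900 m, N 4479800 m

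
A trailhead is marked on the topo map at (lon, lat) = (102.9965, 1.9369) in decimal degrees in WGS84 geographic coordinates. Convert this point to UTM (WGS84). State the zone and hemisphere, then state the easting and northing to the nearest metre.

Longitude 102.9965° lies in the 6° band [102°, 108°), giving zone 48; latitude is north of the equator, so 48N.
Zone 48 central meridian λ₀ = 6×48 − 183 = 105°; Δλ = -2.0035°.
Transverse Mercator on WGS84 with k₀ = 0.9996 gives E = 277141.512 m, N = 214218.200 m.

Zone 48N: E 277142 m, N 214218 m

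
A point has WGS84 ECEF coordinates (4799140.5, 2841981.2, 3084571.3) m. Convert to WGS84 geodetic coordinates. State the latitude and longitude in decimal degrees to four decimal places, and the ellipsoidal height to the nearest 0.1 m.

λ = atan2(Y, X) = 30.63340032°; p = √(X²+Y²) = 5577509.0 m.
Bowring's method on WGS84 (a = 6378137 m, b = 6356752.314 m) gives φ = 29.10750010°, h = 523.124 m.

lat 29.1075°, lon 30.6334°, h 523.1 m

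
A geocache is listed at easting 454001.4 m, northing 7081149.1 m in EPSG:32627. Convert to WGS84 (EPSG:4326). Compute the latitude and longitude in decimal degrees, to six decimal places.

lat 63.854600°, lon -21.935600°

Zone 27N: λ₀ = -21°, k₀ = 0.9996, false easting 500000 m.
Meridian distance M = (N − FN)/k₀ = 7083982.7 m.
Inverse transverse Mercator on WGS84 gives φ = 63.85459956°, λ = -21.93559954°.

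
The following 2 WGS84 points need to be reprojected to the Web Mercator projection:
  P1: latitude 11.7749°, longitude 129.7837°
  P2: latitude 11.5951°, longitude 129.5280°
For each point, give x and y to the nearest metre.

Web Mercator: x = R·λ, y = R·ln tan(π/4+φ/2), R = 6378137 m.
P1 (11.7749°, 129.7837°) → (14447455.397, 1320101.205) m.
P2 (11.5951°, 129.5280°) → (14418991.003, 1299662.374) m.

P1: x 14447455 m, y 1320101 m; P2: x 14418991 m, y 1299662 m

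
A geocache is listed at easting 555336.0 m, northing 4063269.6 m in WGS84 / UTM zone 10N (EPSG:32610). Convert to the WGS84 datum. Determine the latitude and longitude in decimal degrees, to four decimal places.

Zone 10N: λ₀ = -123°, k₀ = 0.9996, false easting 500000 m.
Meridian distance M = (N − FN)/k₀ = 4064895.6 m.
Inverse transverse Mercator on WGS84 gives φ = 36.71349969°, λ = -122.38040035°.

lat 36.7135°, lon -122.3804°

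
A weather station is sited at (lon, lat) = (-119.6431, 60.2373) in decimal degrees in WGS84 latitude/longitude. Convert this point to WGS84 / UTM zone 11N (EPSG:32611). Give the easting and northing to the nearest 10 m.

E 353660 m, N 6680770 m

Zone 11 central meridian λ₀ = 6×11 − 183 = -117°; Δλ = -2.6431°.
Transverse Mercator on WGS84 with k₀ = 0.9996 gives E = 353657.402 m, N = 6680770.197 m.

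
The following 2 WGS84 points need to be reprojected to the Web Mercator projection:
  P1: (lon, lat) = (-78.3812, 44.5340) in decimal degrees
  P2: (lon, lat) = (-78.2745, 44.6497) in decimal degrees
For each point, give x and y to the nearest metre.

Web Mercator: x = R·λ, y = R·ln tan(π/4+φ/2), R = 6378137 m.
P1 (44.5340°, -78.3812°) → (-8725355.272, 5548455.251) m.
P2 (44.6497°, -78.2745°) → (-8713477.482, 5566541.479) m.

P1: x -8725355 m, y 5548455 m; P2: x -8713477 m, y 5566541 m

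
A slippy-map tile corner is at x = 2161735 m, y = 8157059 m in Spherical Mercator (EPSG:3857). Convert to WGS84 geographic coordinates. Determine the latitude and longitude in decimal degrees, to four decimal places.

R = 6378137 m. λ = x/R = 19.41919591°.
φ = 2·arctan(exp(y/R)) − 90° = 2·arctan(3.59272) − 90° = 58.89190037°.

lat 58.8919°, lon 19.4192°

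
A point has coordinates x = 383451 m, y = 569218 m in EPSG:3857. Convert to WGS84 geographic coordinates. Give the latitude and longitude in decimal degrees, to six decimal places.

lat 5.106598°, lon 3.444599°

R = 6378137 m. λ = x/R = 3.44459894°.
φ = 2·arctan(exp(y/R)) − 90° = 2·arctan(1.09335) − 90° = 5.10659803°.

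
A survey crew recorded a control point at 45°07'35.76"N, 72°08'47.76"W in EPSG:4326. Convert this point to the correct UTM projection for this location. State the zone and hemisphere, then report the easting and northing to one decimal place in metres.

Zone 18N: E 724395.5 m, N 5000975.6 m

Longitude -72.1466° lies in the 6° band [-78°, -72°), giving zone 18; latitude is north of the equator, so 18N.
Zone 18 central meridian λ₀ = 6×18 − 183 = -75°; Δλ = +2.8534°.
Transverse Mercator on WGS84 with k₀ = 0.9996 gives E = 724395.476 m, N = 5000975.595 m.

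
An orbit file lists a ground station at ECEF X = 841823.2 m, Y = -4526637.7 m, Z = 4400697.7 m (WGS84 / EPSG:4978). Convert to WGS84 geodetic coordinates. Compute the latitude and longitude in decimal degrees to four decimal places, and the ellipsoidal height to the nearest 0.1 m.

λ = atan2(Y, X) = -79.46499979°; p = √(X²+Y²) = 4604249.7 m.
Bowring's method on WGS84 (a = 6378137 m, b = 6356752.314 m) gives φ = 43.89730036°, h = 1184.991 m.

lat 43.8973°, lon -79.4650°, h 1185.0 m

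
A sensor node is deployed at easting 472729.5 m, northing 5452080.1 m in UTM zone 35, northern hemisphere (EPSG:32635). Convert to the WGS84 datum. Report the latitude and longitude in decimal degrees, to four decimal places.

lat 49.2209°, lon 26.6255°

Zone 35N: λ₀ = 27°, k₀ = 0.9996, false easting 500000 m.
Meridian distance M = (N − FN)/k₀ = 5454261.8 m.
Inverse transverse Mercator on WGS84 gives φ = 49.22089959°, λ = 26.62550009°.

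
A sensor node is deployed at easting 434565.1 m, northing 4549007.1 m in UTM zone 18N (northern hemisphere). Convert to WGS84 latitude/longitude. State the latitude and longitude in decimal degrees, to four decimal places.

Zone 18N: λ₀ = -75°, k₀ = 0.9996, false easting 500000 m.
Meridian distance M = (N − FN)/k₀ = 4550827.4 m.
Inverse transverse Mercator on WGS84 gives φ = 41.08970002°, λ = -75.77910036°.

lat 41.0897°, lon -75.7791°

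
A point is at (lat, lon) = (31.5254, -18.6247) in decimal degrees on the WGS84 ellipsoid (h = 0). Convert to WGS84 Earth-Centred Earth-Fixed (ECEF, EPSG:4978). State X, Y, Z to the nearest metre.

X 5156780 m, Y -1737923 m, Z 3315688 m

WGS84: a = 6378137 m, e² = 0.006694380; N(φ) = a/√(1−e²sin²φ) = 6383981.793 m.
X = (N+h)·cosφ·cosλ = 5156779.512 m; Y = (N+h)·cosφ·sinλ = -1737923.249 m; Z = (N(1−e²)+h)·sinφ = 3315687.990 m.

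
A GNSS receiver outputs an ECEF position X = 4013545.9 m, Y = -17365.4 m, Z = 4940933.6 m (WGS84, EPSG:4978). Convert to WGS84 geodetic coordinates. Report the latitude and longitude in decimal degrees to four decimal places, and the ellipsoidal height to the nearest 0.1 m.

lat 51.1008°, lon -0.2479°, h 436.2 m

λ = atan2(Y, X) = -0.24789997°; p = √(X²+Y²) = 4013583.5 m.
Bowring's method on WGS84 (a = 6378137 m, b = 6356752.314 m) gives φ = 51.10080048°, h = 436.189 m.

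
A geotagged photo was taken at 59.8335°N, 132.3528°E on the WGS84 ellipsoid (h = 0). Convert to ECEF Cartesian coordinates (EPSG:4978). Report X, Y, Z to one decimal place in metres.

X -2164683.2 m, Y 2374556.1 m, Z 5491178.9 m

WGS84: a = 6378137 m, e² = 0.006694380; N(φ) = a/√(1−e²sin²φ) = 6394154.949 m.
X = (N+h)·cosφ·cosλ = -2164683.201 m; Y = (N+h)·cosφ·sinλ = 2374556.109 m; Z = (N(1−e²)+h)·sinφ = 5491178.8503 m.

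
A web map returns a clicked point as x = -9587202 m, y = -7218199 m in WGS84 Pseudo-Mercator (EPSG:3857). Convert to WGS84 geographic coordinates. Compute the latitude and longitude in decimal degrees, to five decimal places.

lat -54.25290°, lon -86.12330°

R = 6378137 m. λ = x/R = -86.12330089°.
φ = 2·arctan(exp(y/R)) − 90° = 2·arctan(0.32248) − 90° = -54.25290123°.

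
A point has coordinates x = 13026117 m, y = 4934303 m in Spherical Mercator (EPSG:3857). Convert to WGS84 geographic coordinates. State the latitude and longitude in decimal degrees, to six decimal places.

R = 6378137 m. λ = x/R = 117.01559994°.
φ = 2·arctan(exp(y/R)) − 90° = 2·arctan(2.16762) − 90° = 40.46880192°.

lat 40.468802°, lon 117.015600°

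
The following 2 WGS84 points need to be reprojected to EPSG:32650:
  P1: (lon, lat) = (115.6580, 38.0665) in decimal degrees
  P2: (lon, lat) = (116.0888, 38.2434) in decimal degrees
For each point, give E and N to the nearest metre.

P1: E 382280 m, N 4214043 m; P2: E 420263 m, N 4233214 m

UTM zone 50N: λ₀ = 117°, k₀ = 0.9996.
P1 (38.0665°, 115.6580°) → (382279.855, 4214043.498) m.
P2 (38.2434°, 116.0888°) → (420263.421, 4233213.810) m.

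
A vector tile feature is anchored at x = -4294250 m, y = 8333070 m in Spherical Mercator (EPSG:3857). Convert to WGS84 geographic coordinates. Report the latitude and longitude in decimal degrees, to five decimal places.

lat 59.69920°, lon -38.57590°

R = 6378137 m. λ = x/R = -38.57590409°.
φ = 2·arctan(exp(y/R)) − 90° = 2·arctan(3.69324) − 90° = 59.69919805°.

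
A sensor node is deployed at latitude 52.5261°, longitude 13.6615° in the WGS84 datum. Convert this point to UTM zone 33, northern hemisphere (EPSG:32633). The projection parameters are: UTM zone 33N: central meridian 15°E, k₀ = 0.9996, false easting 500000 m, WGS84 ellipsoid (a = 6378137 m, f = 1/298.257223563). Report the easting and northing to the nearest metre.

Zone 33 central meridian λ₀ = 6×33 − 183 = 15°; Δλ = -1.3385°.
Transverse Mercator on WGS84 with k₀ = 0.9996 gives E = 409194.466 m, N = 5820397.019 m.

E 409194 m, N 5820397 m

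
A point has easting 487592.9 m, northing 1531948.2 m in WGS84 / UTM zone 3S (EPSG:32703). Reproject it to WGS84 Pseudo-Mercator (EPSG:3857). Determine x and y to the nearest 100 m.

x -18419900 m, y -13513800 m

Unproject from UTM 3S (λ₀ = -165°) → φ = -76.29410043°, λ = -165.46910025°.
Web Mercator (R = 6378137 m): x = -18419935.982 m, y = -13513762.110 m.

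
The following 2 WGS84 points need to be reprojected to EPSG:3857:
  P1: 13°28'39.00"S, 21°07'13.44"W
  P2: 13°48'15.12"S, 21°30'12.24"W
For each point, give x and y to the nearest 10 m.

P1: x -2351110 m, y -1514340 m; P2: x -2393750 m, y -1551760 m

Web Mercator: x = R·λ, y = R·ln tan(π/4+φ/2), R = 6378137 m.
P1 (-13.4775°, -21.1204°) → (-2351112.173, -1514338.707) m.
P2 (-13.8042°, -21.5034°) → (-2393747.538, -1551762.447) m.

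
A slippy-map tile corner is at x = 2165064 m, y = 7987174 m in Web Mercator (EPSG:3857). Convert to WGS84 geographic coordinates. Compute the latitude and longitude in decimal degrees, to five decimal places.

lat 58.09440°, lon 19.44910°

R = 6378137 m. λ = x/R = 19.44910082°.
φ = 2·arctan(exp(y/R)) − 90° = 2·arctan(3.49829) − 90° = 58.09439893°.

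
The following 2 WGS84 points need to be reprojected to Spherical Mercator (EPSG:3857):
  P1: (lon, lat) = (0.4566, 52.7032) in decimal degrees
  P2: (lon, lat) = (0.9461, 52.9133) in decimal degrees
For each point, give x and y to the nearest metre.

Web Mercator: x = R·λ, y = R·ln tan(π/4+φ/2), R = 6378137 m.
P1 (52.7032°, 0.4566°) → (50828.479, 6928285.548) m.
P2 (52.9133°, 0.9461°) → (105319.370, 6966976.841) m.

P1: x 50828 m, y 6928286 m; P2: x 105319 m, y 6966977 m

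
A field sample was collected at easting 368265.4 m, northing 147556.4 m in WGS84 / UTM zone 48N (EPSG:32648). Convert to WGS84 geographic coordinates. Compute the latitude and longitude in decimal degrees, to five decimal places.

Zone 48N: λ₀ = 105°, k₀ = 0.9996, false easting 500000 m.
Meridian distance M = (N − FN)/k₀ = 147615.4 m.
Inverse transverse Mercator on WGS84 gives φ = 1.33469972°, λ = 103.81590005°.

lat 1.33470°, lon 103.81590°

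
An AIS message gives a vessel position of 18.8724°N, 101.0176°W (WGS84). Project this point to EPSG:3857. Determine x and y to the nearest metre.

Web Mercator is spherical with R = a = 6378137 m.
x = R·λ = 6378137 × -1.763089722 = -11245227.793 m.
y = R·ln tan(π/4 + φ/2) = 6378137 × 0.335508445 = 2139918.827 m.

x -11245228 m, y 2139919 m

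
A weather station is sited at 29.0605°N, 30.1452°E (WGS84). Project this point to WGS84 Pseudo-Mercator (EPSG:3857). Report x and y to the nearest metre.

Web Mercator is spherical with R = a = 6378137 m.
x = R·λ = 6378137 × 0.526132994 = 3355748.314 m.
y = R·ln tan(π/4 + φ/2) = 6378137 × 0.530460319 = 3383348.585 m.

x 3355748 m, y 3383349 m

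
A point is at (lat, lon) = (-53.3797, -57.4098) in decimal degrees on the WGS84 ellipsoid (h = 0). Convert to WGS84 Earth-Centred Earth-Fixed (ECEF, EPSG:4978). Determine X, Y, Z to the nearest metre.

X 2053702 m, Y -3212494 m, Z -5095862 m

WGS84: a = 6378137 m, e² = 0.006694380; N(φ) = a/√(1−e²sin²φ) = 6391934.062 m.
X = (N+h)·cosφ·cosλ = 2053701.650 m; Y = (N+h)·cosφ·sinλ = -3212494.226 m; Z = (N(1−e²)+h)·sinφ = -5095862.241 m.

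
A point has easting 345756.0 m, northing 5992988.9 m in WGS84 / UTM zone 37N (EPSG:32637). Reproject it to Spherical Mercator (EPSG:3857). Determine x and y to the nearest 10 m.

x 4079100 m, y 7181910 m

Unproject from UTM 37N (λ₀ = 39°) → φ = 54.06199958°, λ = 36.64320013°.
Web Mercator (R = 6378137 m): x = 4079102.380 m, y = 7181907.028 m.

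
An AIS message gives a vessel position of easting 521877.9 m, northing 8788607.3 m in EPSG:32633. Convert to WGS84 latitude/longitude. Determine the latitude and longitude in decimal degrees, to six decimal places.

Zone 33N: λ₀ = 15°, k₀ = 0.9996, false easting 500000 m.
Meridian distance M = (N − FN)/k₀ = 8792124.1 m.
Inverse transverse Mercator on WGS84 gives φ = 79.16519997°, λ = 16.04259783°.

lat 79.165200°, lon 16.042598°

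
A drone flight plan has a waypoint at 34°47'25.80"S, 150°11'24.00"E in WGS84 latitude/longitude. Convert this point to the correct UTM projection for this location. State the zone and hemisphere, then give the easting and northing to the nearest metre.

Longitude 150.1900° lies in the 6° band [150°, 156°), giving zone 56; latitude is south of the equator, so 56S.
Zone 56 central meridian λ₀ = 6×56 − 183 = 153°; Δλ = -2.8100°.
Transverse Mercator on WGS84 with k₀ = 0.9996 gives E = 242894.775 m, N = 6146590.257 m.

Zone 56S: E 242895 m, N 6146590 m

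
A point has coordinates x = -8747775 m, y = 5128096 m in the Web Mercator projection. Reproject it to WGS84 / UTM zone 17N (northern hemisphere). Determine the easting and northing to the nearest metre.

E 700898 m, N 4628186 m

Web Mercator inverse (R = 6378137 m) → φ = 41.78009869°, λ = -78.58259985°.
UTM 17N forward: E = 700897.929 m, N = 4628185.930 m.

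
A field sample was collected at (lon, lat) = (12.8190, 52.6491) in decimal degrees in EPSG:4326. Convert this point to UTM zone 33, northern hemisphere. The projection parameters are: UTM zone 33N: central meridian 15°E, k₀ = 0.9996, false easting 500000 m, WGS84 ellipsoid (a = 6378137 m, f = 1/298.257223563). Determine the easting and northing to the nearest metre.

E 352458 m, N 5835470 m

Zone 33 central meridian λ₀ = 6×33 − 183 = 15°; Δλ = -2.1810°.
Transverse Mercator on WGS84 with k₀ = 0.9996 gives E = 352457.760 m, N = 5835469.717 m.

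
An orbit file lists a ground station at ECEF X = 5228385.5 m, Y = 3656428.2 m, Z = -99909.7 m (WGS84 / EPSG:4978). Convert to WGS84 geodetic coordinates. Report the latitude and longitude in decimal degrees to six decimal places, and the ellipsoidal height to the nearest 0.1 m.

lat -0.903200°, lon 34.966700°, h 2735.3 m

λ = atan2(Y, X) = 34.96669985°; p = √(X²+Y²) = 6380084.8 m.
Bowring's method on WGS84 (a = 6378137 m, b = 6356752.314 m) gives φ = -0.90319955°, h = 2735.300 m.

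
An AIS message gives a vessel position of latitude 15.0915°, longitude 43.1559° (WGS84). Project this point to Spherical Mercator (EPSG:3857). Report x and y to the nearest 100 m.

x 4804100 m, y 1699700 m

Web Mercator is spherical with R = a = 6378137 m.
x = R·λ = 6378137 × 0.753212547 = 4804092.813 m.
y = R·ln tan(π/4 + φ/2) = 6378137 × 0.266495914 = 1699747.448 m.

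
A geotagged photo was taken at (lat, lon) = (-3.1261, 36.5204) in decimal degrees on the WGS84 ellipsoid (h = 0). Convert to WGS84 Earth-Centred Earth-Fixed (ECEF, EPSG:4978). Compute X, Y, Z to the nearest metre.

WGS84: a = 6378137 m, e² = 0.006694380; N(φ) = a/√(1−e²sin²φ) = 6378200.491 m.
X = (N+h)·cosφ·cosλ = 5118181.539 m; Y = (N+h)·cosφ·sinλ = 3790075.965 m; Z = (N(1−e²)+h)·sinφ = -345498.208 m.

X 5118182 m, Y 3790076 m, Z -345498 m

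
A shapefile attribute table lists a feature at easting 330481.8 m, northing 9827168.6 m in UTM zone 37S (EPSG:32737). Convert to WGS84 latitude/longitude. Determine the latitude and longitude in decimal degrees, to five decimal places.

Zone 37S: λ₀ = 39°, k₀ = 0.9996, false easting 500000 m, false northing 10000000 m.
Meridian distance M = (N − FN)/k₀ = -172900.6 m.
Inverse transverse Mercator on WGS84 gives φ = -1.56309958°, λ = 37.47620005°.

lat -1.56310°, lon 37.47620°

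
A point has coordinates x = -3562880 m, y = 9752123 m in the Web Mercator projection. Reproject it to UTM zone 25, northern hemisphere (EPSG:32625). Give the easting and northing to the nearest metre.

Web Mercator inverse (R = 6378137 m) → φ = 65.54020043°, λ = -32.00589559°.
UTM 25N forward: E = 545928.329 m, N = 7269023.721 m.

E 545928 m, N 7269024 m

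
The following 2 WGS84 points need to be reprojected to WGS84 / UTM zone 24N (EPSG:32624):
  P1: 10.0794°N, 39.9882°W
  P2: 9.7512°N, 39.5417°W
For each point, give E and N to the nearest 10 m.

UTM zone 24N: λ₀ = -39°, k₀ = 0.9996.
P1 (10.0794°, -39.9882°) → (391719.040, 1114354.691) m.
P2 (9.7512°, -39.5417°) → (440586.668, 1077952.061) m.

P1: E 391720 m, N 1114350 m; P2: E 440590 m, N 1077950 m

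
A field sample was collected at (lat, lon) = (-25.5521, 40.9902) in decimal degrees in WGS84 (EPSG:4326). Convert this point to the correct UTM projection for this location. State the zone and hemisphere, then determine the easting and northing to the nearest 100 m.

Longitude 40.9902° lies in the 6° band [36°, 42°), giving zone 37; latitude is south of the equator, so 37S.
Zone 37 central meridian λ₀ = 6×37 − 183 = 39°; Δλ = +1.9902°.
Transverse Mercator on WGS84 with k₀ = 0.9996 gives E = 699949.209 m, N = 7172418.450 m.

Zone 37S: E 699900 m, N 7172400 m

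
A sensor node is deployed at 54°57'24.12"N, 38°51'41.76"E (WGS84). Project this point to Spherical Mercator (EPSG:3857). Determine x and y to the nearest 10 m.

x 4326050 m, y 7353470 m

Web Mercator is spherical with R = a = 6378137 m.
x = R·λ = 6378137 × 0.678262873 = 4326053.523 m.
y = R·ln tan(π/4 + φ/2) = 6378137 × 1.152917693 = 7353466.997 m.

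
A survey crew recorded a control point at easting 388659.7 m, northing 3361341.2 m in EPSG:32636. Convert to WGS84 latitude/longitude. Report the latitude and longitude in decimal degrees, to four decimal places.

lat 30.3789°, lon 31.8412°

Zone 36N: λ₀ = 33°, k₀ = 0.9996, false easting 500000 m.
Meridian distance M = (N − FN)/k₀ = 3362686.3 m.
Inverse transverse Mercator on WGS84 gives φ = 30.37890000°, λ = 31.84120001°.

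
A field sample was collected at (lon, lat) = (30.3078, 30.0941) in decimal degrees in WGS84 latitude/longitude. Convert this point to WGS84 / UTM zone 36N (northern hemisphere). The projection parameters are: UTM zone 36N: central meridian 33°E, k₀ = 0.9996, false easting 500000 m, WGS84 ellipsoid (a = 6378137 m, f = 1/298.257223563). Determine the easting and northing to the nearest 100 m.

Zone 36 central meridian λ₀ = 6×36 − 183 = 33°; Δλ = -2.6922°.
Transverse Mercator on WGS84 with k₀ = 0.9996 gives E = 240541.051 m, N = 3332270.404 m.

E 240500 m, N 3332300 m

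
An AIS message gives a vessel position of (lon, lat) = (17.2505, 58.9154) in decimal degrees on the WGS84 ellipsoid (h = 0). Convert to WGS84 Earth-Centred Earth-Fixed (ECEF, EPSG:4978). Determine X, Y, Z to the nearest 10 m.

X 3152670 m, Y 978960 m, Z 5439080 m

WGS84: a = 6378137 m, e² = 0.006694380; N(φ) = a/√(1−e²sin²φ) = 6393852.795 m.
X = (N+h)·cosφ·cosλ = 3152671.225 m; Y = (N+h)·cosφ·sinλ = 978960.601 m; Z = (N(1−e²)+h)·sinφ = 5439076.541 m.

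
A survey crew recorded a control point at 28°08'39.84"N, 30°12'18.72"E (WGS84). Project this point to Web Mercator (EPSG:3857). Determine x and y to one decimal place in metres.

Web Mercator is spherical with R = a = 6378137 m.
x = R·λ = 6378137 × 0.527180191 = 3362427.483 m.
y = R·ln tan(π/4 + φ/2) = 6378137 × 0.512248569 = 3267191.554 m.

x 3362427.5 m, y 3267191.6 m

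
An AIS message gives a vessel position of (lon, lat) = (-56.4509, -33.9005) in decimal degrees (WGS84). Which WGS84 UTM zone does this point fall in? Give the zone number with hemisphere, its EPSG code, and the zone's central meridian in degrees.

Zone 21S (EPSG:32721), central meridian -57°

UTM zone = ⌊(λ + 180)/6⌋ + 1; -56.4509° ∈ [-60°, -54°) → zone 21.
Hemisphere: S (φ < 0).
Central meridian λ₀ = 6×21 − 183 = -57°.
EPSG code: 32721.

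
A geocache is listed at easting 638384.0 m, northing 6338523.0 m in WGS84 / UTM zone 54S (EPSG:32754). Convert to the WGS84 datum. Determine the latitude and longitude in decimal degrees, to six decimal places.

lat -33.083100°, lon 142.482700°

Zone 54S: λ₀ = 141°, k₀ = 0.9996, false easting 500000 m, false northing 10000000 m.
Meridian distance M = (N − FN)/k₀ = -3662942.2 m.
Inverse transverse Mercator on WGS84 gives φ = -33.08310007°, λ = 142.48270043°.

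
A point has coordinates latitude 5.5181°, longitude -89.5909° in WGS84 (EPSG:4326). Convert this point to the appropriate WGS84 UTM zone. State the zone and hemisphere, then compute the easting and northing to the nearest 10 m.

Longitude -89.5909° lies in the 6° band [-90°, -84°), giving zone 16; latitude is north of the equator, so 16N.
Zone 16 central meridian λ₀ = 6×16 − 183 = -87°; Δλ = -2.5909°.
Transverse Mercator on WGS84 with k₀ = 0.9996 gives E = 212928.157 m, N = 610559.214 m.

Zone 16N: E 212930 m, N 610560 m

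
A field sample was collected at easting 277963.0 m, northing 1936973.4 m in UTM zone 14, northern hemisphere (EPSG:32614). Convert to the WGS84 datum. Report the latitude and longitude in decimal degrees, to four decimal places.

Zone 14N: λ₀ = -99°, k₀ = 0.9996, false easting 500000 m.
Meridian distance M = (N − FN)/k₀ = 1937748.5 m.
Inverse transverse Mercator on WGS84 gives φ = 17.50800015°, λ = -101.09130024°.

lat 17.5080°, lon -101.0913°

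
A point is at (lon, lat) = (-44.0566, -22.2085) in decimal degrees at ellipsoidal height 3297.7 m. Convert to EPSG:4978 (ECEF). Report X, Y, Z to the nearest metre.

X 4247852 m, Y -4110220 m, Z -2397050 m

WGS84: a = 6378137 m, e² = 0.006694380; N(φ) = a/√(1−e²sin²φ) = 6381189.244 m.
X = (N+h)·cosφ·cosλ = 4247851.943 m; Y = (N+h)·cosφ·sinλ = -4110220.202 m; Z = (N(1−e²)+h)·sinφ = -2397049.979 m.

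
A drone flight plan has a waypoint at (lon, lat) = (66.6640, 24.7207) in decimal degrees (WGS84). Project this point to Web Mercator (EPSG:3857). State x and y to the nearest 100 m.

Web Mercator is spherical with R = a = 6378137 m.
x = R·λ = 6378137 × 1.163506293 = 7421002.534 m.
y = R·ln tan(π/4 + φ/2) = 6378137 × 0.445502771 = 2841477.708 m.

x 7421000 m, y 2841500 m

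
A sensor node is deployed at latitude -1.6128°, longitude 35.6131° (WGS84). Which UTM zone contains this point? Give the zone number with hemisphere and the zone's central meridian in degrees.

UTM zone = ⌊(λ + 180)/6⌋ + 1; 35.6131° ∈ [30°, 36°) → zone 36.
Hemisphere: S (φ < 0).
Central meridian λ₀ = 6×36 − 183 = 33°.

Zone 36S, central meridian 33°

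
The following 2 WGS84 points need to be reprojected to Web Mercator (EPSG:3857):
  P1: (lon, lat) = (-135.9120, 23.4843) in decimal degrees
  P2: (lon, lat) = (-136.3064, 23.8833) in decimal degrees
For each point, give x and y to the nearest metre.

P1: x -15129655 m, y 2690693 m; P2: x -15173559 m, y 2739194 m

Web Mercator: x = R·λ, y = R·ln tan(π/4+φ/2), R = 6378137 m.
P1 (23.4843°, -135.9120°) → (-15129654.633, 2690692.551) m.
P2 (23.8833°, -136.3064°) → (-15173559.040, 2739194.140) m.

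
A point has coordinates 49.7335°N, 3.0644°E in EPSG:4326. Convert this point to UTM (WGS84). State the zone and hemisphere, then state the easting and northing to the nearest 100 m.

Longitude 3.0644° lies in the 6° band [0°, 6°), giving zone 31; latitude is north of the equator, so 31N.
Zone 31 central meridian λ₀ = 6×31 − 183 = 3°; Δλ = +0.0644°.
Transverse Mercator on WGS84 with k₀ = 0.9996 gives E = 504640.822 m, N = 5509002.689 m.

Zone 31N: E 504600 m, N 5509000 m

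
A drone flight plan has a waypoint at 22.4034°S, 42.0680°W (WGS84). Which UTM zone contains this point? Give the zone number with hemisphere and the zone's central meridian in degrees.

UTM zone = ⌊(λ + 180)/6⌋ + 1; -42.0680° ∈ [-48°, -42°) → zone 23.
Hemisphere: S (φ < 0).
Central meridian λ₀ = 6×23 − 183 = -45°.

Zone 23S, central meridian -45°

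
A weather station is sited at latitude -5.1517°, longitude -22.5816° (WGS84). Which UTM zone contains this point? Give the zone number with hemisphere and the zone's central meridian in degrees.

UTM zone = ⌊(λ + 180)/6⌋ + 1; -22.5816° ∈ [-24°, -18°) → zone 27.
Hemisphere: S (φ < 0).
Central meridian λ₀ = 6×27 − 183 = -21°.

Zone 27S, central meridian -21°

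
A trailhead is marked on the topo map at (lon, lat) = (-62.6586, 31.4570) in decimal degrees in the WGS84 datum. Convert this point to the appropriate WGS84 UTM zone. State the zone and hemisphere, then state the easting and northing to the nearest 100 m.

Zone 20N: E 532400 m, N 3480300 m

Longitude -62.6586° lies in the 6° band [-66°, -60°), giving zone 20; latitude is north of the equator, so 20N.
Zone 20 central meridian λ₀ = 6×20 − 183 = -63°; Δλ = +0.3414°.
Transverse Mercator on WGS84 with k₀ = 0.9996 gives E = 532435.736 m, N = 3480301.241 m.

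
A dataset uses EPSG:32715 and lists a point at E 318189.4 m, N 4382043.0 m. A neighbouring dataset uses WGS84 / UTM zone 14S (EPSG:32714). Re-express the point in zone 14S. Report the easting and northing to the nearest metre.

E 742011 m, N 4379602 m

UTM 15S → geographic: φ = -50.68500024°, λ = -95.57379965°.
UTM 14S (λ₀ = -99°) forward: E = 742010.944 m, N = 4379602.040 m.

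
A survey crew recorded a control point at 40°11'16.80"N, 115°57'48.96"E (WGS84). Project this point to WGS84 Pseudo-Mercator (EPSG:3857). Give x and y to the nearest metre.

x 12909009 m, y 4893300 m

Web Mercator is spherical with R = a = 6378137 m.
x = R·λ = 6378137 × 2.023946632 = 12909008.903 m.
y = R·ln tan(π/4 + φ/2) = 6378137 × 0.767198894 = 4893299.655 m.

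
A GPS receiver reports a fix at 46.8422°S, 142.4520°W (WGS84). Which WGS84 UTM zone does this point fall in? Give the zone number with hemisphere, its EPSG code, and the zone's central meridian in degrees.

Zone 7S (EPSG:32707), central meridian -141°

UTM zone = ⌊(λ + 180)/6⌋ + 1; -142.4520° ∈ [-144°, -138°) → zone 7.
Hemisphere: S (φ < 0).
Central meridian λ₀ = 6×7 − 183 = -141°.
EPSG code: 32707.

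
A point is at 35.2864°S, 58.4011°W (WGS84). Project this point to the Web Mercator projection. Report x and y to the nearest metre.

x -6501181 m, y -4202870 m

Web Mercator is spherical with R = a = 6378137 m.
x = R·λ = 6378137 × -1.019291482 = -6501180.714 m.
y = R·ln tan(π/4 + φ/2) = 6378137 × -0.658949501 = -4202870.195 m.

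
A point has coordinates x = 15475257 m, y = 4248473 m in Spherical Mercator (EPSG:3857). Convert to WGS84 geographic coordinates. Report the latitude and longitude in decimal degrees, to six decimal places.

lat 35.620101°, lon 139.016599°

R = 6378137 m. λ = x/R = 139.01659889°.
φ = 2·arctan(exp(y/R)) − 90° = 2·arctan(1.94663) − 90° = 35.62010114°.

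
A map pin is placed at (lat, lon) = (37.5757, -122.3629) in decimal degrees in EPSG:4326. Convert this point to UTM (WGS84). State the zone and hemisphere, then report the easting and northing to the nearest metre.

Longitude -122.3629° lies in the 6° band [-126°, -120°), giving zone 10; latitude is north of the equator, so 10N.
Zone 10 central meridian λ₀ = 6×10 − 183 = -123°; Δλ = +0.6371°.
Transverse Mercator on WGS84 with k₀ = 0.9996 gives E = 556256.718 m, N = 4158930.490 m.

Zone 10N: E 556257 m, N 4158930 m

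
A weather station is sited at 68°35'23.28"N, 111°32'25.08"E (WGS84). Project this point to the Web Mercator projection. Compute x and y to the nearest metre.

x 12416609 m, y 10624539 m

Web Mercator is spherical with R = a = 6378137 m.
x = R·λ = 6378137 × 1.946745484 = 12416609.399 m.
y = R·ln tan(π/4 + φ/2) = 6378137 × 1.665774678 = 10624539.107 m.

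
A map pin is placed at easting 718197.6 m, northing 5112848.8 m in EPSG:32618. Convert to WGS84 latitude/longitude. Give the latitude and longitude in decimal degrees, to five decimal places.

lat 46.13430°, lon -72.17520°

Zone 18N: λ₀ = -75°, k₀ = 0.9996, false easting 500000 m.
Meridian distance M = (N − FN)/k₀ = 5114894.8 m.
Inverse transverse Mercator on WGS84 gives φ = 46.13430002°, λ = -72.17520006°.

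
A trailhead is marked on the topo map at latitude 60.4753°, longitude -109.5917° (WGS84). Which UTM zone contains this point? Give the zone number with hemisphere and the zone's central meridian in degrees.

UTM zone = ⌊(λ + 180)/6⌋ + 1; -109.5917° ∈ [-114°, -108°) → zone 12.
Hemisphere: N (φ ≥ 0).
Central meridian λ₀ = 6×12 − 183 = -111°.

Zone 12N, central meridian -111°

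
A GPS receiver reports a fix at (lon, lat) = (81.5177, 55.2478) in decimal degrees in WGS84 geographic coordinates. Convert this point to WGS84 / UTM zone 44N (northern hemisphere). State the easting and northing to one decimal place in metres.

E 532911.9 m, N 6122489.1 m

Zone 44 central meridian λ₀ = 6×44 − 183 = 81°; Δλ = +0.5177°.
Transverse Mercator on WGS84 with k₀ = 0.9996 gives E = 532911.944 m, N = 6122489.090 m.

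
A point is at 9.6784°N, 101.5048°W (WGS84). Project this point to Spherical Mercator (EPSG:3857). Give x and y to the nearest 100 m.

Web Mercator is spherical with R = a = 6378137 m.
x = R·λ = 6378137 × -1.771592967 = -11299462.649 m.
y = R·ln tan(π/4 + φ/2) = 6378137 × 0.169729050 = 1082555.135 m.

x -11299500 m, y 1082600 m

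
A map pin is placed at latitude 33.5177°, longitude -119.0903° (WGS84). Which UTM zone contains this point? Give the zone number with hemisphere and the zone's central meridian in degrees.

UTM zone = ⌊(λ + 180)/6⌋ + 1; -119.0903° ∈ [-120°, -114°) → zone 11.
Hemisphere: N (φ ≥ 0).
Central meridian λ₀ = 6×11 − 183 = -117°.

Zone 11N, central meridian -117°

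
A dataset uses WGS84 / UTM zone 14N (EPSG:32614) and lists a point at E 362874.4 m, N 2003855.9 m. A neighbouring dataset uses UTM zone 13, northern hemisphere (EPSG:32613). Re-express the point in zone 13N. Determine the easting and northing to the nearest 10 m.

E 998090 m, N 2009740 m

UTM 14N → geographic: φ = 18.11920043°, λ = -100.29610041°.
UTM 13N (λ₀ = -105°) forward: E = 998085.932 m, N = 2009742.302 m.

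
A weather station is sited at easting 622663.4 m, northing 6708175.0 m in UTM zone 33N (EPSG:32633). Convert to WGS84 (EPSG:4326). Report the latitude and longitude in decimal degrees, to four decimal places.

lat 60.4910°, lon 17.2326°

Zone 33N: λ₀ = 15°, k₀ = 0.9996, false easting 500000 m.
Meridian distance M = (N − FN)/k₀ = 6710859.3 m.
Inverse transverse Mercator on WGS84 gives φ = 60.49099980°, λ = 17.23260005°.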